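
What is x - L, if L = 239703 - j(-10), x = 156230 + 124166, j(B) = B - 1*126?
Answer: 40557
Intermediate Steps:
j(B) = -126 + B (j(B) = B - 126 = -126 + B)
x = 280396
L = 239839 (L = 239703 - (-126 - 10) = 239703 - 1*(-136) = 239703 + 136 = 239839)
x - L = 280396 - 1*239839 = 280396 - 239839 = 40557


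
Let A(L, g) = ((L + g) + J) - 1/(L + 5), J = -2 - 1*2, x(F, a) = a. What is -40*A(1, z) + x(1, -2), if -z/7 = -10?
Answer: -8026/3 ≈ -2675.3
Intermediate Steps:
z = 70 (z = -7*(-10) = 70)
J = -4 (J = -2 - 2 = -4)
A(L, g) = -4 + L + g - 1/(5 + L) (A(L, g) = ((L + g) - 4) - 1/(L + 5) = (-4 + L + g) - 1/(5 + L) = -4 + L + g - 1/(5 + L))
-40*A(1, z) + x(1, -2) = -40*(-21 + 1 + 1² + 5*70 + 1*70)/(5 + 1) - 2 = -40*(-21 + 1 + 1 + 350 + 70)/6 - 2 = -20*401/3 - 2 = -40*401/6 - 2 = -8020/3 - 2 = -8026/3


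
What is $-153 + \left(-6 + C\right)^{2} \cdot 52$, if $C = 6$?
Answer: $-153$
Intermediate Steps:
$-153 + \left(-6 + C\right)^{2} \cdot 52 = -153 + \left(-6 + 6\right)^{2} \cdot 52 = -153 + 0^{2} \cdot 52 = -153 + 0 \cdot 52 = -153 + 0 = -153$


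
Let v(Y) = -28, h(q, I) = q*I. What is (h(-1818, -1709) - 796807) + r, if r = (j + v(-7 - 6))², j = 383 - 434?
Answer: 2316396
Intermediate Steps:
h(q, I) = I*q
j = -51
r = 6241 (r = (-51 - 28)² = (-79)² = 6241)
(h(-1818, -1709) - 796807) + r = (-1709*(-1818) - 796807) + 6241 = (3106962 - 796807) + 6241 = 2310155 + 6241 = 2316396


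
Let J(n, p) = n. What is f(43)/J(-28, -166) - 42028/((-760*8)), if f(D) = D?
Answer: 3011/560 ≈ 5.3768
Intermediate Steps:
f(43)/J(-28, -166) - 42028/((-760*8)) = 43/(-28) - 42028/((-760*8)) = 43*(-1/28) - 42028/(-6080) = -43/28 - 42028*(-1/6080) = -43/28 + 553/80 = 3011/560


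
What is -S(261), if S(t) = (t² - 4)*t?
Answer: -17778537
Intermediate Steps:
S(t) = t*(-4 + t²) (S(t) = (-4 + t²)*t = t*(-4 + t²))
-S(261) = -261*(-4 + 261²) = -261*(-4 + 68121) = -261*68117 = -1*17778537 = -17778537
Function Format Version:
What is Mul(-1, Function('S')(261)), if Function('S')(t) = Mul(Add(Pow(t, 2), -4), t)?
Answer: -17778537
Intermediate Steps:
Function('S')(t) = Mul(t, Add(-4, Pow(t, 2))) (Function('S')(t) = Mul(Add(-4, Pow(t, 2)), t) = Mul(t, Add(-4, Pow(t, 2))))
Mul(-1, Function('S')(261)) = Mul(-1, Mul(261, Add(-4, Pow(261, 2)))) = Mul(-1, Mul(261, Add(-4, 68121))) = Mul(-1, Mul(261, 68117)) = Mul(-1, 17778537) = -17778537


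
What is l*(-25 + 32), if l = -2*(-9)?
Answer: 126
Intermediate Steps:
l = 18
l*(-25 + 32) = 18*(-25 + 32) = 18*7 = 126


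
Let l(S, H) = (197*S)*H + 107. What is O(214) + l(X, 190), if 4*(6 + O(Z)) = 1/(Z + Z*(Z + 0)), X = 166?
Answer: 1143529043241/184040 ≈ 6.2135e+6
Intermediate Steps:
l(S, H) = 107 + 197*H*S (l(S, H) = 197*H*S + 107 = 107 + 197*H*S)
O(Z) = -6 + 1/(4*(Z + Z**2)) (O(Z) = -6 + 1/(4*(Z + Z*(Z + 0))) = -6 + 1/(4*(Z + Z*Z)) = -6 + 1/(4*(Z + Z**2)))
O(214) + l(X, 190) = (1/4)*(1 - 24*214 - 24*214**2)/(214*(1 + 214)) + (107 + 197*190*166) = (1/4)*(1/214)*(1 - 5136 - 24*45796)/215 + (107 + 6213380) = (1/4)*(1/214)*(1/215)*(1 - 5136 - 1099104) + 6213487 = (1/4)*(1/214)*(1/215)*(-1104239) + 6213487 = -1104239/184040 + 6213487 = 1143529043241/184040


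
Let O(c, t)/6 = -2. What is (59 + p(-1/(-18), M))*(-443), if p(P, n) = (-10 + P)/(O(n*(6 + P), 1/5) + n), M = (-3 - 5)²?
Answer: -24384935/936 ≈ -26052.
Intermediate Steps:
O(c, t) = -12 (O(c, t) = 6*(-2) = -12)
M = 64 (M = (-8)² = 64)
p(P, n) = (-10 + P)/(-12 + n)
(59 + p(-1/(-18), M))*(-443) = (59 + (-10 - 1/(-18))/(-12 + 64))*(-443) = (59 + (-10 - 1*(-1/18))/52)*(-443) = (59 + (-10 + 1/18)/52)*(-443) = (59 + (1/52)*(-179/18))*(-443) = (59 - 179/936)*(-443) = (55045/936)*(-443) = -24384935/936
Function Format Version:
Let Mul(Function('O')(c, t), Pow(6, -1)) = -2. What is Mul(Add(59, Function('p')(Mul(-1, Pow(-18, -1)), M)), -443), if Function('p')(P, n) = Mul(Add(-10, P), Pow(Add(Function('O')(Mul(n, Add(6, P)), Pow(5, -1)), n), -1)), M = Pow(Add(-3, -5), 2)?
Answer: Rational(-24384935, 936) ≈ -26052.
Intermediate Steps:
Function('O')(c, t) = -12 (Function('O')(c, t) = Mul(6, -2) = -12)
M = 64 (M = Pow(-8, 2) = 64)
Function('p')(P, n) = Mul(Pow(Add(-12, n), -1), Add(-10, P)) (Function('p')(P, n) = Mul(Add(-10, P), Pow(Add(-12, n), -1)) = Mul(Pow(Add(-12, n), -1), Add(-10, P)))
Mul(Add(59, Function('p')(Mul(-1, Pow(-18, -1)), M)), -443) = Mul(Add(59, Mul(Pow(Add(-12, 64), -1), Add(-10, Mul(-1, Pow(-18, -1))))), -443) = Mul(Add(59, Mul(Pow(52, -1), Add(-10, Mul(-1, Rational(-1, 18))))), -443) = Mul(Add(59, Mul(Rational(1, 52), Add(-10, Rational(1, 18)))), -443) = Mul(Add(59, Mul(Rational(1, 52), Rational(-179, 18))), -443) = Mul(Add(59, Rational(-179, 936)), -443) = Mul(Rational(55045, 936), -443) = Rational(-24384935, 936)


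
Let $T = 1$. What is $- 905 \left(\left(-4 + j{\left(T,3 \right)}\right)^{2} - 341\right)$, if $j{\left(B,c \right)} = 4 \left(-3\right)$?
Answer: $76925$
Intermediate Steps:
$j{\left(B,c \right)} = -12$
$- 905 \left(\left(-4 + j{\left(T,3 \right)}\right)^{2} - 341\right) = - 905 \left(\left(-4 - 12\right)^{2} - 341\right) = - 905 \left(\left(-16\right)^{2} - 341\right) = - 905 \left(256 - 341\right) = - 905 \left(-85\right) = \left(-1\right) \left(-76925\right) = 76925$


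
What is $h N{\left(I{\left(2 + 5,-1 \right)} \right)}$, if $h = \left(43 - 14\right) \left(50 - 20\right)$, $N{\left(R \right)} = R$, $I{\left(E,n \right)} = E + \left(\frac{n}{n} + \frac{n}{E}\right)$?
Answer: $\frac{47850}{7} \approx 6835.7$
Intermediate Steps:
$I{\left(E,n \right)} = 1 + E + \frac{n}{E}$ ($I{\left(E,n \right)} = E + \left(1 + \frac{n}{E}\right) = 1 + E + \frac{n}{E}$)
$h = 870$ ($h = 29 \cdot 30 = 870$)
$h N{\left(I{\left(2 + 5,-1 \right)} \right)} = 870 \left(1 + \left(2 + 5\right) - \frac{1}{2 + 5}\right) = 870 \left(1 + 7 - \frac{1}{7}\right) = 870 \cdot \frac{55}{7} = \frac{47850}{7}$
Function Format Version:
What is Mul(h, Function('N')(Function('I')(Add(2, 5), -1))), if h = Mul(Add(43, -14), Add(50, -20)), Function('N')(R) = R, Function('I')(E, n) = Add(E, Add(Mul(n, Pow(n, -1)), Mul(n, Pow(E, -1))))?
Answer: Rational(47850, 7) ≈ 6835.7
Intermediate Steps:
Function('I')(E, n) = Add(1, E, Mul(n, Pow(E, -1))) (Function('I')(E, n) = Add(E, Add(1, Mul(n, Pow(E, -1)))) = Add(1, E, Mul(n, Pow(E, -1))))
h = 870 (h = Mul(29, 30) = 870)
Mul(h, Function('N')(Function('I')(Add(2, 5), -1))) = Mul(870, Add(1, Add(2, 5), Mul(-1, Pow(Add(2, 5), -1)))) = Mul(870, Add(1, 7, Mul(-1, Pow(7, -1)))) = Mul(870, Add(1, 7, Mul(-1, Rational(1, 7)))) = Mul(870, Add(1, 7, Rational(-1, 7))) = Mul(870, Rational(55, 7)) = Rational(47850, 7)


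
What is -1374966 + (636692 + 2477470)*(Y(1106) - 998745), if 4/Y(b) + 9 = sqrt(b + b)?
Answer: -6627953509519104/2131 + 24913296*sqrt(553)/2131 ≈ -3.1103e+12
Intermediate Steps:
Y(b) = 4/(-9 + sqrt(2)*sqrt(b)) (Y(b) = 4/(-9 + sqrt(b + b)) = 4/(-9 + sqrt(2*b)) = 4/(-9 + sqrt(2)*sqrt(b)))
-1374966 + (636692 + 2477470)*(Y(1106) - 998745) = -1374966 + (636692 + 2477470)*(4/(-9 + sqrt(2)*sqrt(1106)) - 998745) = -1374966 + 3114162*(4/(-9 + 2*sqrt(553)) - 998745) = -1374966 + 3114162*(-998745 + 4/(-9 + 2*sqrt(553))) = -1374966 + (-3110253726690 + 12456648/(-9 + 2*sqrt(553))) = -3110255101656 + 12456648/(-9 + 2*sqrt(553))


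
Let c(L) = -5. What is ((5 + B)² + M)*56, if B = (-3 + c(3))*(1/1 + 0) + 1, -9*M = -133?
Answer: 9464/9 ≈ 1051.6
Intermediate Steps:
M = 133/9 (M = -⅑*(-133) = 133/9 ≈ 14.778)
B = -7 (B = (-3 - 5)*(1/1 + 0) + 1 = -8*(1 + 0) + 1 = -8*1 + 1 = -8 + 1 = -7)
((5 + B)² + M)*56 = ((5 - 7)² + 133/9)*56 = ((-2)² + 133/9)*56 = (4 + 133/9)*56 = (169/9)*56 = 9464/9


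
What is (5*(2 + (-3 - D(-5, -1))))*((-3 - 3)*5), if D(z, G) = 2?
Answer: 450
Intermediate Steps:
(5*(2 + (-3 - D(-5, -1))))*((-3 - 3)*5) = (5*(2 + (-3 - 1*2)))*((-3 - 3)*5) = (5*(2 + (-3 - 2)))*(-6*5) = (5*(2 - 5))*(-30) = (5*(-3))*(-30) = -15*(-30) = 450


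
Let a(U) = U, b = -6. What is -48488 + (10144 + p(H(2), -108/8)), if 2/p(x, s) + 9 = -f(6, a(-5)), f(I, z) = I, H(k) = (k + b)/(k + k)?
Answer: -575162/15 ≈ -38344.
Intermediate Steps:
H(k) = (-6 + k)/(2*k) (H(k) = (k - 6)/(k + k) = (-6 + k)/((2*k)) = (-6 + k)*(1/(2*k)) = (-6 + k)/(2*k))
p(x, s) = -2/15 (p(x, s) = 2/(-9 - 1*6) = 2/(-9 - 6) = 2/(-15) = 2*(-1/15) = -2/15)
-48488 + (10144 + p(H(2), -108/8)) = -48488 + (10144 - 2/15) = -48488 + 152158/15 = -575162/15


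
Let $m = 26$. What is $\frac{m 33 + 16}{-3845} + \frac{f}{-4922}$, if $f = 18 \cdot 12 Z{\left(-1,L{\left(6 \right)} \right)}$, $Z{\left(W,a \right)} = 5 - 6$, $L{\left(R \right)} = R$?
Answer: $- \frac{1735654}{9462545} \approx -0.18342$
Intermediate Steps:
$Z{\left(W,a \right)} = -1$ ($Z{\left(W,a \right)} = 5 - 6 = -1$)
$f = -216$ ($f = 18 \cdot 12 \left(-1\right) = 216 \left(-1\right) = -216$)
$\frac{m 33 + 16}{-3845} + \frac{f}{-4922} = \frac{26 \cdot 33 + 16}{-3845} - \frac{216}{-4922} = \left(858 + 16\right) \left(- \frac{1}{3845}\right) - - \frac{108}{2461} = 874 \left(- \frac{1}{3845}\right) + \frac{108}{2461} = - \frac{874}{3845} + \frac{108}{2461} = - \frac{1735654}{9462545}$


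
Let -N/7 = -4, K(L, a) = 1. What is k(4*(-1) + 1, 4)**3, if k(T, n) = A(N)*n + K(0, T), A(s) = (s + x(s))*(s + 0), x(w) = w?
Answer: 246845868417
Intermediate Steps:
N = 28 (N = -7*(-4) = 28)
A(s) = 2*s**2 (A(s) = (s + s)*(s + 0) = (2*s)*s = 2*s**2)
k(T, n) = 1 + 1568*n (k(T, n) = (2*28**2)*n + 1 = (2*784)*n + 1 = 1568*n + 1 = 1 + 1568*n)
k(4*(-1) + 1, 4)**3 = (1 + 1568*4)**3 = (1 + 6272)**3 = 6273**3 = 246845868417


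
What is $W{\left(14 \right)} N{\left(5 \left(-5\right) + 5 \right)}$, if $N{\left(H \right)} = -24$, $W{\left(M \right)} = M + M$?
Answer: $-672$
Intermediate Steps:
$W{\left(M \right)} = 2 M$
$W{\left(14 \right)} N{\left(5 \left(-5\right) + 5 \right)} = 2 \cdot 14 \left(-24\right) = 28 \left(-24\right) = -672$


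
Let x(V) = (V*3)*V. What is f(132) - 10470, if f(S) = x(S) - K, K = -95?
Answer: 41897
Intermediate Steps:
x(V) = 3*V² (x(V) = (3*V)*V = 3*V²)
f(S) = 95 + 3*S² (f(S) = 3*S² - 1*(-95) = 3*S² + 95 = 95 + 3*S²)
f(132) - 10470 = (95 + 3*132²) - 10470 = (95 + 3*17424) - 10470 = (95 + 52272) - 10470 = 52367 - 10470 = 41897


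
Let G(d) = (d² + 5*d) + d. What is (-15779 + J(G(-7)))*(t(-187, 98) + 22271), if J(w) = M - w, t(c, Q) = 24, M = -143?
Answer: -355137055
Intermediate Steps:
G(d) = d² + 6*d
J(w) = -143 - w
(-15779 + J(G(-7)))*(t(-187, 98) + 22271) = (-15779 + (-143 - (-7)*(6 - 7)))*(24 + 22271) = (-15779 + (-143 - (-7)*(-1)))*22295 = (-15779 + (-143 - 1*7))*22295 = (-15779 + (-143 - 7))*22295 = (-15779 - 150)*22295 = -15929*22295 = -355137055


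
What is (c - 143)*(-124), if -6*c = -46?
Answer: 50344/3 ≈ 16781.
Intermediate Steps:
c = 23/3 (c = -⅙*(-46) = 23/3 ≈ 7.6667)
(c - 143)*(-124) = (23/3 - 143)*(-124) = -406/3*(-124) = 50344/3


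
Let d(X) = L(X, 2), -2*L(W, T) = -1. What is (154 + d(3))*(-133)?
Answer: -41097/2 ≈ -20549.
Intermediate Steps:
L(W, T) = ½ (L(W, T) = -½*(-1) = ½)
d(X) = ½
(154 + d(3))*(-133) = (154 + ½)*(-133) = (309/2)*(-133) = -41097/2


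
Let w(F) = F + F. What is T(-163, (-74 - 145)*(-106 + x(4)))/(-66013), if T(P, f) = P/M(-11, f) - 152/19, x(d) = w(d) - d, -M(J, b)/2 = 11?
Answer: 13/1452286 ≈ 8.9514e-6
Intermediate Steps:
w(F) = 2*F
M(J, b) = -22 (M(J, b) = -2*11 = -22)
x(d) = d (x(d) = 2*d - d = d)
T(P, f) = -8 - P/22 (T(P, f) = P/(-22) - 152/19 = P*(-1/22) - 152*1/19 = -P/22 - 8 = -8 - P/22)
T(-163, (-74 - 145)*(-106 + x(4)))/(-66013) = (-8 - 1/22*(-163))/(-66013) = (-8 + 163/22)*(-1/66013) = -13/22*(-1/66013) = 13/1452286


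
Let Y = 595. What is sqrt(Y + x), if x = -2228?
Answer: I*sqrt(1633) ≈ 40.41*I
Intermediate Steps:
sqrt(Y + x) = sqrt(595 - 2228) = sqrt(-1633) = I*sqrt(1633)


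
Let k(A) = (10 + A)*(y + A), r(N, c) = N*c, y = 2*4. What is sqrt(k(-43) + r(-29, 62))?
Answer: I*sqrt(643) ≈ 25.357*I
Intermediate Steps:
y = 8
k(A) = (8 + A)*(10 + A) (k(A) = (10 + A)*(8 + A) = (8 + A)*(10 + A))
sqrt(k(-43) + r(-29, 62)) = sqrt((80 + (-43)**2 + 18*(-43)) - 29*62) = sqrt((80 + 1849 - 774) - 1798) = sqrt(1155 - 1798) = sqrt(-643) = I*sqrt(643)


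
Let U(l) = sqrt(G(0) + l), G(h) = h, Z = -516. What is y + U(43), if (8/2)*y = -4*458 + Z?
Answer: -587 + sqrt(43) ≈ -580.44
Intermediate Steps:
U(l) = sqrt(l) (U(l) = sqrt(0 + l) = sqrt(l))
y = -587 (y = (-4*458 - 516)/4 = (-1832 - 516)/4 = (1/4)*(-2348) = -587)
y + U(43) = -587 + sqrt(43)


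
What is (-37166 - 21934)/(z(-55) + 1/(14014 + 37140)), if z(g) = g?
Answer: 1007733800/937823 ≈ 1074.5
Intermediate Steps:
(-37166 - 21934)/(z(-55) + 1/(14014 + 37140)) = (-37166 - 21934)/(-55 + 1/(14014 + 37140)) = -59100/(-55 + 1/51154) = -59100/(-2813469/51154) = -59100*(-51154/2813469) = 1007733800/937823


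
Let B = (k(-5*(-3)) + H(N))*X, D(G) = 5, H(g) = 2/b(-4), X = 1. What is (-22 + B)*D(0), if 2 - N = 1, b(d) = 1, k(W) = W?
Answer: -25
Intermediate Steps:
N = 1 (N = 2 - 1*1 = 2 - 1 = 1)
H(g) = 2 (H(g) = 2/1 = 2*1 = 2)
B = 17 (B = (-5*(-3) + 2)*1 = (15 + 2)*1 = 17*1 = 17)
(-22 + B)*D(0) = (-22 + 17)*5 = -5*5 = -25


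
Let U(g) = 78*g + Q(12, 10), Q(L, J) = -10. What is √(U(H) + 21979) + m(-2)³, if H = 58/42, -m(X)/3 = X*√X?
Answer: √1081759/7 - 432*I*√2 ≈ 148.58 - 610.94*I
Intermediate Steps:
m(X) = -3*X^(3/2) (m(X) = -3*X*√X = -3*X^(3/2))
H = 29/21 (H = 58*(1/42) = 29/21 ≈ 1.3810)
U(g) = -10 + 78*g (U(g) = 78*g - 10 = -10 + 78*g)
√(U(H) + 21979) + m(-2)³ = √((-10 + 78*(29/21)) + 21979) + (-(-6)*I*√2)³ = √((-10 + 754/7) + 21979) + (-(-6)*I*√2)³ = √(684/7 + 21979) + (6*I*√2)³ = √(154537/7) - 432*I*√2 = √1081759/7 - 432*I*√2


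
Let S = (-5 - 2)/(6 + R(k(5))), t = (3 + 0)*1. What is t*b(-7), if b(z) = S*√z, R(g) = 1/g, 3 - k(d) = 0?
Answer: -63*I*√7/19 ≈ -8.7728*I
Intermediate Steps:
k(d) = 3 (k(d) = 3 - 1*0 = 3 + 0 = 3)
R(g) = 1/g
t = 3 (t = 3*1 = 3)
S = -21/19 (S = (-5 - 2)/(6 + 1/3) = -7/(6 + ⅓) = -7/19/3 = -7*3/19 = -21/19 ≈ -1.1053)
b(z) = -21*√z/19
t*b(-7) = 3*(-21*I*√7/19) = -63*I*√7/19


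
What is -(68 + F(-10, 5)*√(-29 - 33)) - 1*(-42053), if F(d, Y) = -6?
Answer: 41985 + 6*I*√62 ≈ 41985.0 + 47.244*I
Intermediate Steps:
-(68 + F(-10, 5)*√(-29 - 33)) - 1*(-42053) = -(68 - 6*√(-29 - 33)) - 1*(-42053) = -(68 - 6*I*√62) + 42053 = (-68 + 6*I*√62) + 42053 = 41985 + 6*I*√62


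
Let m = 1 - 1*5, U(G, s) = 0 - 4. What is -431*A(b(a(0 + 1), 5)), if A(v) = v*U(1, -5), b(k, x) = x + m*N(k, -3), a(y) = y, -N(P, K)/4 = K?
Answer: -74132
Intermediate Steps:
N(P, K) = -4*K
U(G, s) = -4
m = -4 (m = 1 - 5 = -4)
b(k, x) = -48 + x (b(k, x) = x - (-16)*(-3) = x - 4*12 = x - 48 = -48 + x)
A(v) = -4*v (A(v) = v*(-4) = -4*v)
-431*A(b(a(0 + 1), 5)) = -(-1724)*(-48 + 5) = -(-1724)*(-43) = -431*172 = -74132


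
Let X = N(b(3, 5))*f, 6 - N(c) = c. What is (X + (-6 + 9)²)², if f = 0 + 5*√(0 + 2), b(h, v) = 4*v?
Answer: 9881 - 1260*√2 ≈ 8099.1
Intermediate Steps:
f = 5*√2 (f = 0 + 5*√2 = 5*√2 ≈ 7.0711)
N(c) = 6 - c
X = -70*√2 (X = (6 - 4*5)*(5*√2) = (6 - 1*20)*(5*√2) = (6 - 20)*(5*√2) = -70*√2 ≈ -98.995)
(X + (-6 + 9)²)² = (-70*√2 + (-6 + 9)²)² = (-70*√2 + 3²)² = (-70*√2 + 9)² = (9 - 70*√2)²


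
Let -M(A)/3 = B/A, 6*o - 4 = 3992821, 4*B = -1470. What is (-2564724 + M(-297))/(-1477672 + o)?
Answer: 169272029/53605277 ≈ 3.1577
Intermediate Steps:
B = -735/2 (B = (1/4)*(-1470) = -735/2 ≈ -367.50)
o = 3992825/6 (o = 2/3 + (1/6)*3992821 = 2/3 + 3992821/6 = 3992825/6 ≈ 6.6547e+5)
M(A) = 2205/(2*A) (M(A) = -(-2205)/(2*A) = 2205/(2*A))
(-2564724 + M(-297))/(-1477672 + o) = (-2564724 + (2205/2)/(-297))/(-1477672 + 3992825/6) = (-2564724 + (2205/2)*(-1/297))/(-4873207/6) = (-2564724 - 245/66)*(-6/4873207) = -169272029/66*(-6/4873207) = 169272029/53605277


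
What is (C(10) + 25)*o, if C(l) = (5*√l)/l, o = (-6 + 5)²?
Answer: 25 + √10/2 ≈ 26.581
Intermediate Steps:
o = 1 (o = (-1)² = 1)
C(l) = 5/√l
(C(10) + 25)*o = (5/√10 + 25)*1 = (5*(√10/10) + 25)*1 = (√10/2 + 25)*1 = (25 + √10/2)*1 = 25 + √10/2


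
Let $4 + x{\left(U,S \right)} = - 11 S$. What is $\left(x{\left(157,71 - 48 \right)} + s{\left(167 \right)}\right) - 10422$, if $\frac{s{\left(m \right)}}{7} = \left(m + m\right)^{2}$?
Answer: $770213$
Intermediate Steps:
$x{\left(U,S \right)} = -4 - 11 S$
$s{\left(m \right)} = 28 m^{2}$ ($s{\left(m \right)} = 7 \left(m + m\right)^{2} = 7 \left(2 m\right)^{2} = 7 \cdot 4 m^{2} = 28 m^{2}$)
$\left(x{\left(157,71 - 48 \right)} + s{\left(167 \right)}\right) - 10422 = \left(\left(-4 - 11 \left(71 - 48\right)\right) + 28 \cdot 167^{2}\right) - 10422 = \left(\left(-4 - 11 \left(71 - 48\right)\right) + 28 \cdot 27889\right) - 10422 = \left(\left(-4 - 253\right) + 780892\right) - 10422 = \left(-257 + 780892\right) - 10422 = 780635 - 10422 = 770213$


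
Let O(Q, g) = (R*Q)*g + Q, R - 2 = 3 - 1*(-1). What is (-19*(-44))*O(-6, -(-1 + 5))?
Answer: 115368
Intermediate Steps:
R = 6 (R = 2 + (3 - 1*(-1)) = 2 + (3 + 1) = 2 + 4 = 6)
O(Q, g) = Q + 6*Q*g (O(Q, g) = (6*Q)*g + Q = 6*Q*g + Q = Q + 6*Q*g)
(-19*(-44))*O(-6, -(-1 + 5)) = (-19*(-44))*(-6*(1 + 6*(-(-1 + 5)))) = 836*(-6*(1 + 6*(-1*4))) = 836*(-6*(1 + 6*(-4))) = 836*(-6*(1 - 24)) = 836*(-6*(-23)) = 836*138 = 115368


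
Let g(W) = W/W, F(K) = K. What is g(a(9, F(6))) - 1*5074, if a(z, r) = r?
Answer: -5073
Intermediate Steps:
g(W) = 1
g(a(9, F(6))) - 1*5074 = 1 - 1*5074 = 1 - 5074 = -5073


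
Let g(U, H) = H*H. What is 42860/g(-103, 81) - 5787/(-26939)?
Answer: 1192574047/176746779 ≈ 6.7474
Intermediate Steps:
g(U, H) = H²
42860/g(-103, 81) - 5787/(-26939) = 42860/(81²) - 5787/(-26939) = 42860/6561 - 5787*(-1/26939) = 42860*(1/6561) + 5787/26939 = 42860/6561 + 5787/26939 = 1192574047/176746779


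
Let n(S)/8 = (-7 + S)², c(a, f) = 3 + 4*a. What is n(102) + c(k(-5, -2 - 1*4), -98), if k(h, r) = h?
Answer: 72183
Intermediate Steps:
n(S) = 8*(-7 + S)²
n(102) + c(k(-5, -2 - 1*4), -98) = 8*(-7 + 102)² + (3 + 4*(-5)) = 8*95² + (3 - 20) = 8*9025 - 17 = 72200 - 17 = 72183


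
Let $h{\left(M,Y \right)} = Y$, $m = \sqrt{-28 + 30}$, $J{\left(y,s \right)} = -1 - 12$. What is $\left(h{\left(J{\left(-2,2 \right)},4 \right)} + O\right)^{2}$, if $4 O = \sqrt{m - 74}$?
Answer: $\frac{\left(16 + i \sqrt{74 - \sqrt{2}}\right)^{2}}{16} \approx 11.463 + 17.039 i$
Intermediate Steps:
$J{\left(y,s \right)} = -13$ ($J{\left(y,s \right)} = -1 - 12 = -13$)
$m = \sqrt{2} \approx 1.4142$
$O = \frac{\sqrt{-74 + \sqrt{2}}}{4}$ ($O = \frac{\sqrt{\sqrt{2} - 74}}{4} = \frac{\sqrt{-74 + \sqrt{2}}}{4} \approx 2.1299 i$)
$\left(h{\left(J{\left(-2,2 \right)},4 \right)} + O\right)^{2} = \left(4 + \frac{\sqrt{-74 + \sqrt{2}}}{4}\right)^{2}$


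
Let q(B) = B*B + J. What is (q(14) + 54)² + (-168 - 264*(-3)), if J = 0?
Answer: 63124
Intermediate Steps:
q(B) = B² (q(B) = B*B + 0 = B² + 0 = B²)
(q(14) + 54)² + (-168 - 264*(-3)) = (14² + 54)² + (-168 - 264*(-3)) = (196 + 54)² + (-168 + 792) = 250² + 624 = 62500 + 624 = 63124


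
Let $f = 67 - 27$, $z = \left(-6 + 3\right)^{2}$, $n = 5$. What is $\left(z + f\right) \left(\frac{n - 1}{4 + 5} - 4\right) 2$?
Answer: $- \frac{3136}{9} \approx -348.44$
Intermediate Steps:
$z = 9$ ($z = \left(-3\right)^{2} = 9$)
$f = 40$ ($f = 67 - 27 = 40$)
$\left(z + f\right) \left(\frac{n - 1}{4 + 5} - 4\right) 2 = \left(9 + 40\right) \left(\frac{5 - 1}{4 + 5} - 4\right) 2 = 49 \left(\frac{4}{9} - 4\right) 2 = 49 \left(\left(- \frac{32}{9}\right) 2\right) = 49 \left(- \frac{64}{9}\right) = - \frac{3136}{9}$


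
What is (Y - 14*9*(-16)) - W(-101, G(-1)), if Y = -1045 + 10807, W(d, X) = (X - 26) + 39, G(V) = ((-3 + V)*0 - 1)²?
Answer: 11764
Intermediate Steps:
G(V) = 1 (G(V) = (0 - 1)² = (-1)² = 1)
W(d, X) = 13 + X (W(d, X) = (-26 + X) + 39 = 13 + X)
Y = 9762
(Y - 14*9*(-16)) - W(-101, G(-1)) = (9762 - 14*9*(-16)) - (13 + 1) = (9762 - 126*(-16)) - 1*14 = (9762 - 1*(-2016)) - 14 = (9762 + 2016) - 14 = 11778 - 14 = 11764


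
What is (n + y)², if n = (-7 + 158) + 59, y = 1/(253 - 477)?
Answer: 2212667521/50176 ≈ 44098.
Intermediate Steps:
y = -1/224 (y = 1/(-224) = -1/224 ≈ -0.0044643)
n = 210 (n = 151 + 59 = 210)
(n + y)² = (210 - 1/224)² = (47039/224)² = 2212667521/50176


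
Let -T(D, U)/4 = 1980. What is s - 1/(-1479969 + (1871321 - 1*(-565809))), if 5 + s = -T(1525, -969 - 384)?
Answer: 7575929314/957161 ≈ 7915.0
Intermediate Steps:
T(D, U) = -7920 (T(D, U) = -4*1980 = -7920)
s = 7915 (s = -5 - 1*(-7920) = -5 + 7920 = 7915)
s - 1/(-1479969 + (1871321 - 1*(-565809))) = 7915 - 1/(-1479969 + (1871321 - 1*(-565809))) = 7915 - 1/(-1479969 + (1871321 + 565809)) = 7915 - 1/(-1479969 + 2437130) = 7915 - 1/957161 = 7575929314/957161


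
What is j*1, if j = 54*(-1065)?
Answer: -57510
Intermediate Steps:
j = -57510
j*1 = -57510*1 = -57510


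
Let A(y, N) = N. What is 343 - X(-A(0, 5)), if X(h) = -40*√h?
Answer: 343 + 40*I*√5 ≈ 343.0 + 89.443*I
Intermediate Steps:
343 - X(-A(0, 5)) = 343 - (-40)*√(-1*5) = 343 - (-40)*√(-5) = 343 - (-40)*I*√5 = 343 + 40*I*√5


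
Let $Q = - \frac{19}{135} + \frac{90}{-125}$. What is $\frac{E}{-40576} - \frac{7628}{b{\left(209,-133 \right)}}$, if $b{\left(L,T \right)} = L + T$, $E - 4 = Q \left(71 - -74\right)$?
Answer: $- \frac{10445778449}{104077440} \approx -100.37$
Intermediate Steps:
$Q = - \frac{581}{675}$ ($Q = \left(-19\right) \frac{1}{135} + 90 \left(- \frac{1}{125}\right) = - \frac{19}{135} - \frac{18}{25} = - \frac{581}{675} \approx -0.86074$)
$E = - \frac{16309}{135}$ ($E = 4 - \frac{581 \left(71 - -74\right)}{675} = 4 - \frac{581 \left(71 + 74\right)}{675} = 4 - \frac{16849}{135} = - \frac{16309}{135} \approx -120.81$)
$\frac{E}{-40576} - \frac{7628}{b{\left(209,-133 \right)}} = - \frac{16309}{135 \left(-40576\right)} - \frac{7628}{209 - 133} = \left(- \frac{16309}{135}\right) \left(- \frac{1}{40576}\right) - \frac{7628}{76} = \frac{16309}{5477760} - \frac{1907}{19} = - \frac{10445778449}{104077440}$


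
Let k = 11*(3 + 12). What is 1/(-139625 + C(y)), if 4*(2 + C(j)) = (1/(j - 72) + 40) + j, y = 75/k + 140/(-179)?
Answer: -560822394/78300388049771 ≈ -7.1624e-6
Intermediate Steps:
k = 165 (k = 11*15 = 165)
y = -645/1969 (y = 75/165 + 140/(-179) = 75*(1/165) + 140*(-1/179) = 5/11 - 140/179 = -645/1969 ≈ -0.32758)
C(j) = 8 + j/4 + 1/(4*(-72 + j)) (C(j) = -2 + ((1/(j - 72) + 40) + j)/4 = -2 + ((1/(-72 + j) + 40) + j)/4 = -2 + ((40 + 1/(-72 + j)) + j)/4 = -2 + (40 + j + 1/(-72 + j))/4 = -2 + (10 + j/4 + 1/(4*(-72 + j))) = 8 + j/4 + 1/(4*(-72 + j)))
1/(-139625 + C(y)) = 1/(-139625 + (-2303 + (-645/1969)**2 - 40*(-645/1969))/(4*(-72 - 645/1969))) = 1/(-139625 + (-2303 + 416025/3876961 + 25800/1969)/(4*(-142413/1969))) = 1/(-139625 + (1/4)*(-1969/142413)*(-8877424958/3876961)) = 1/(-139625 + 4438712479/560822394) = 1/(-78300388049771/560822394) = -560822394/78300388049771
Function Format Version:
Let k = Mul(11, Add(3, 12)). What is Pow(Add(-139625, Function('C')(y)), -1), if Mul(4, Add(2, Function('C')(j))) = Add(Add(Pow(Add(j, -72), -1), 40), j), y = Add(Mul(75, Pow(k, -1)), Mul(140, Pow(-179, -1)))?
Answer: Rational(-560822394, 78300388049771) ≈ -7.1624e-6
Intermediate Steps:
k = 165 (k = Mul(11, 15) = 165)
y = Rational(-645, 1969) (y = Add(Mul(75, Pow(165, -1)), Mul(140, Pow(-179, -1))) = Add(Mul(75, Rational(1, 165)), Mul(140, Rational(-1, 179))) = Add(Rational(5, 11), Rational(-140, 179)) = Rational(-645, 1969) ≈ -0.32758)
Function('C')(j) = Add(8, Mul(Rational(1, 4), j), Mul(Rational(1, 4), Pow(Add(-72, j), -1))) (Function('C')(j) = Add(-2, Mul(Rational(1, 4), Add(Add(Pow(Add(j, -72), -1), 40), j))) = Add(-2, Mul(Rational(1, 4), Add(Add(Pow(Add(-72, j), -1), 40), j))) = Add(-2, Mul(Rational(1, 4), Add(Add(40, Pow(Add(-72, j), -1)), j))) = Add(-2, Mul(Rational(1, 4), Add(40, j, Pow(Add(-72, j), -1)))) = Add(-2, Add(10, Mul(Rational(1, 4), j), Mul(Rational(1, 4), Pow(Add(-72, j), -1)))) = Add(8, Mul(Rational(1, 4), j), Mul(Rational(1, 4), Pow(Add(-72, j), -1))))
Pow(Add(-139625, Function('C')(y)), -1) = Pow(Add(-139625, Mul(Rational(1, 4), Pow(Add(-72, Rational(-645, 1969)), -1), Add(-2303, Pow(Rational(-645, 1969), 2), Mul(-40, Rational(-645, 1969))))), -1) = Pow(Add(-139625, Mul(Rational(1, 4), Pow(Rational(-142413, 1969), -1), Add(-2303, Rational(416025, 3876961), Rational(25800, 1969)))), -1) = Pow(Add(-139625, Mul(Rational(1, 4), Rational(-1969, 142413), Rational(-8877424958, 3876961))), -1) = Pow(Add(-139625, Rational(4438712479, 560822394)), -1) = Pow(Rational(-78300388049771, 560822394), -1) = Rational(-560822394, 78300388049771)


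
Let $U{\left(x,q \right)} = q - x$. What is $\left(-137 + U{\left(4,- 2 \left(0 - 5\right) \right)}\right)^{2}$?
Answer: $17161$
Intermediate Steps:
$\left(-137 + U{\left(4,- 2 \left(0 - 5\right) \right)}\right)^{2} = \left(-137 - \left(4 + 2 \left(0 - 5\right)\right)\right)^{2} = \left(-137 - -6\right)^{2} = \left(-137 + \left(10 - 4\right)\right)^{2} = \left(-137 + 6\right)^{2} = \left(-131\right)^{2} = 17161$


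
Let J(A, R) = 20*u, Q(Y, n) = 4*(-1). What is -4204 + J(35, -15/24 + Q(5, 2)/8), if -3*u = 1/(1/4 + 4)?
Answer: -214484/51 ≈ -4205.6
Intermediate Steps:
Q(Y, n) = -4
u = -4/51 (u = -1/(3*(1/4 + 4)) = -1/(3*(¼ + 4)) = -1/(3*17/4) = -⅓*4/17 = -4/51 ≈ -0.078431)
J(A, R) = -80/51 (J(A, R) = 20*(-4/51) = -80/51)
-4204 + J(35, -15/24 + Q(5, 2)/8) = -4204 - 80/51 = -214484/51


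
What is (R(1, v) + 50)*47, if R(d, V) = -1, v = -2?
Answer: 2303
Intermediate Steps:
(R(1, v) + 50)*47 = (-1 + 50)*47 = 49*47 = 2303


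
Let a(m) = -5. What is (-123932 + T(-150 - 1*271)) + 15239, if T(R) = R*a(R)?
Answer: -106588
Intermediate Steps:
T(R) = -5*R (T(R) = R*(-5) = -5*R)
(-123932 + T(-150 - 1*271)) + 15239 = (-123932 - 5*(-150 - 1*271)) + 15239 = (-123932 - 5*(-150 - 271)) + 15239 = (-123932 - 5*(-421)) + 15239 = (-123932 + 2105) + 15239 = -121827 + 15239 = -106588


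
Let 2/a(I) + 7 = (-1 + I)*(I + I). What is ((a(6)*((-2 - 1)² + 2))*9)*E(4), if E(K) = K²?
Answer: 3168/53 ≈ 59.774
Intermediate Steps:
a(I) = 2/(-7 + 2*I*(-1 + I)) (a(I) = 2/(-7 + (-1 + I)*(I + I)) = 2/(-7 + (-1 + I)*(2*I)) = 2/(-7 + 2*I*(-1 + I)))
((a(6)*((-2 - 1)² + 2))*9)*E(4) = (((2/(-7 - 2*6 + 2*6²))*((-2 - 1)² + 2))*9)*4² = (((2/(-7 - 12 + 2*36))*((-3)² + 2))*9)*16 = (((2/(-7 - 12 + 72))*(9 + 2))*9)*16 = (((2/53)*11)*9)*16 = ((22/53)*9)*16 = (198/53)*16 = 3168/53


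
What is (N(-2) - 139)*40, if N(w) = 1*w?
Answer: -5640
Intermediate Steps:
N(w) = w
(N(-2) - 139)*40 = (-2 - 139)*40 = -141*40 = -5640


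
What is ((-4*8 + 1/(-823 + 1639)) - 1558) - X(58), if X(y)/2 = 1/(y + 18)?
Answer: -24651749/15504 ≈ -1590.0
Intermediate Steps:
X(y) = 2/(18 + y) (X(y) = 2/(y + 18) = 2/(18 + y))
((-4*8 + 1/(-823 + 1639)) - 1558) - X(58) = ((-4*8 + 1/(-823 + 1639)) - 1558) - 2/(18 + 58) = ((-32 + 1/816) - 1558) - 2/76 = (-26111/816 - 1558) - 1*1/38 = -1297439/816 - 1/38 = -24651749/15504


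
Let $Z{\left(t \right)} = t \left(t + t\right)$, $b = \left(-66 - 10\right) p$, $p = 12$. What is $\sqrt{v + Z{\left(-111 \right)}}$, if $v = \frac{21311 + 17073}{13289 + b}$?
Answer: $\frac{\sqrt{3775386237586}}{12377} \approx 156.99$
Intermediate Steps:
$b = -912$ ($b = \left(-66 - 10\right) 12 = \left(-76\right) 12 = -912$)
$v = \frac{38384}{12377}$ ($v = \frac{21311 + 17073}{13289 - 912} = \frac{38384}{12377} \approx 3.1012$)
$Z{\left(t \right)} = 2 t^{2}$ ($Z{\left(t \right)} = t 2 t = 2 t^{2}$)
$\sqrt{v + Z{\left(-111 \right)}} = \sqrt{\frac{38384}{12377} + 2 \left(-111\right)^{2}} = \sqrt{\frac{38384}{12377} + 2 \cdot 12321} = \sqrt{\frac{38384}{12377} + 24642} = \sqrt{\frac{305032418}{12377}} = \frac{\sqrt{3775386237586}}{12377}$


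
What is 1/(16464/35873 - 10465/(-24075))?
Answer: 172728495/154356349 ≈ 1.1190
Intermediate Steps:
1/(16464/35873 - 10465/(-24075)) = 1/(16464*(1/35873) - 10465*(-1/24075)) = 1/(16464/35873 + 2093/4815) = 1/(154356349/172728495) = 172728495/154356349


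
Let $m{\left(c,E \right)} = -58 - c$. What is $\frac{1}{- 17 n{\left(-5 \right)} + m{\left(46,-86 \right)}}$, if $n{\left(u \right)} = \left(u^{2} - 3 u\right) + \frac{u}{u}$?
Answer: $- \frac{1}{801} \approx -0.0012484$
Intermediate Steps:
$n{\left(u \right)} = 1 + u^{2} - 3 u$ ($n{\left(u \right)} = \left(u^{2} - 3 u\right) + 1 = 1 + u^{2} - 3 u$)
$\frac{1}{- 17 n{\left(-5 \right)} + m{\left(46,-86 \right)}} = \frac{1}{- 17 \left(1 + \left(-5\right)^{2} - -15\right) - 104} = \frac{1}{- 17 \left(1 + 25 + 15\right) - 104} = \frac{1}{\left(-17\right) 41 - 104} = \frac{1}{-697 - 104} = \frac{1}{-801} = - \frac{1}{801}$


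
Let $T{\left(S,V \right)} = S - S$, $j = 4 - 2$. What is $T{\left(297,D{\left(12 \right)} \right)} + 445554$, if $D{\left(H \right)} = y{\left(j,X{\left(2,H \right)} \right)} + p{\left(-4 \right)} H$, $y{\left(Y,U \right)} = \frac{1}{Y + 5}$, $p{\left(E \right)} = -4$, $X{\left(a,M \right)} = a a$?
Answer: $445554$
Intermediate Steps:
$X{\left(a,M \right)} = a^{2}$
$j = 2$
$y{\left(Y,U \right)} = \frac{1}{5 + Y}$
$D{\left(H \right)} = \frac{1}{7} - 4 H$ ($D{\left(H \right)} = \frac{1}{5 + 2} - 4 H = \frac{1}{7} - 4 H$)
$T{\left(S,V \right)} = 0$
$T{\left(297,D{\left(12 \right)} \right)} + 445554 = 0 + 445554 = 445554$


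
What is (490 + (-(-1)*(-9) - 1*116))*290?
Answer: 105850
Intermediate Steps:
(490 + (-(-1)*(-9) - 1*116))*290 = (490 + (-1*9 - 116))*290 = (490 + (-9 - 116))*290 = (490 - 125)*290 = 365*290 = 105850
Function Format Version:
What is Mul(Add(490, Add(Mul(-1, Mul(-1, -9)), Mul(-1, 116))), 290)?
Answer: 105850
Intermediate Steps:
Mul(Add(490, Add(Mul(-1, Mul(-1, -9)), Mul(-1, 116))), 290) = Mul(Add(490, Add(Mul(-1, 9), -116)), 290) = Mul(Add(490, Add(-9, -116)), 290) = Mul(Add(490, -125), 290) = Mul(365, 290) = 105850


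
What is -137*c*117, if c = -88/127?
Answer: 1410552/127 ≈ 11107.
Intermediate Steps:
c = -88/127 (c = -88*1/127 = -88/127 ≈ -0.69291)
-137*c*117 = -137*(-88/127)*117 = (12056/127)*117 = 1410552/127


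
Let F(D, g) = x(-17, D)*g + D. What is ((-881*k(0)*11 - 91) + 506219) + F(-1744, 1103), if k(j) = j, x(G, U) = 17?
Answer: 523135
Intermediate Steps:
F(D, g) = D + 17*g (F(D, g) = 17*g + D = D + 17*g)
((-881*k(0)*11 - 91) + 506219) + F(-1744, 1103) = ((-0*11 - 91) + 506219) + (-1744 + 17*1103) = ((-881*0 - 91) + 506219) + (-1744 + 18751) = ((0 - 91) + 506219) + 17007 = (-91 + 506219) + 17007 = 506128 + 17007 = 523135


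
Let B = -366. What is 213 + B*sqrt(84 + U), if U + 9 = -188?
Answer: 213 - 366*I*sqrt(113) ≈ 213.0 - 3890.6*I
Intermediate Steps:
U = -197 (U = -9 - 188 = -197)
213 + B*sqrt(84 + U) = 213 - 366*sqrt(84 - 197) = 213 - 366*I*sqrt(113)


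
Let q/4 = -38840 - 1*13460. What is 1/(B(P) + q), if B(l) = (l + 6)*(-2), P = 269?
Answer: -1/209750 ≈ -4.7676e-6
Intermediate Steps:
q = -209200 (q = 4*(-38840 - 1*13460) = 4*(-38840 - 13460) = 4*(-52300) = -209200)
B(l) = -12 - 2*l (B(l) = (6 + l)*(-2) = -12 - 2*l)
1/(B(P) + q) = 1/((-12 - 2*269) - 209200) = 1/((-12 - 538) - 209200) = 1/(-550 - 209200) = 1/(-209750) = -1/209750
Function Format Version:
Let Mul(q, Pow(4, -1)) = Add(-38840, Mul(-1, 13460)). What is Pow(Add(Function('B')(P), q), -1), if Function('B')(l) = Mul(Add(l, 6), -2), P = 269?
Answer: Rational(-1, 209750) ≈ -4.7676e-6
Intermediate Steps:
q = -209200 (q = Mul(4, Add(-38840, Mul(-1, 13460))) = Mul(4, Add(-38840, -13460)) = Mul(4, -52300) = -209200)
Function('B')(l) = Add(-12, Mul(-2, l)) (Function('B')(l) = Mul(Add(6, l), -2) = Add(-12, Mul(-2, l)))
Pow(Add(Function('B')(P), q), -1) = Pow(Add(Add(-12, Mul(-2, 269)), -209200), -1) = Pow(Add(Add(-12, -538), -209200), -1) = Pow(Add(-550, -209200), -1) = Pow(-209750, -1) = Rational(-1, 209750)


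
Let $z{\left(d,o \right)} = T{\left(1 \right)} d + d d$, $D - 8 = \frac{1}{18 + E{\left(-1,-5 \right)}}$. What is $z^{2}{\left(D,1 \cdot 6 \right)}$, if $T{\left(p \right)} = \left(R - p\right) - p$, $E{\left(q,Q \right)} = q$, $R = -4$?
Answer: $\frac{22992025}{83521} \approx 275.28$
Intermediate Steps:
$T{\left(p \right)} = -4 - 2 p$ ($T{\left(p \right)} = \left(-4 - p\right) - p = -4 - 2 p$)
$D = \frac{137}{17}$ ($D = 8 + \frac{1}{18 - 1} = 8 + \frac{1}{17} = \frac{137}{17} \approx 8.0588$)
$z{\left(d,o \right)} = d^{2} - 6 d$ ($z{\left(d,o \right)} = \left(-4 - 2\right) d + d d = \left(-4 - 2\right) d + d^{2} = - 6 d + d^{2} = d^{2} - 6 d$)
$z^{2}{\left(D,1 \cdot 6 \right)} = \left(\frac{137 \left(-6 + \frac{137}{17}\right)}{17}\right)^{2} = \left(\frac{137}{17} \cdot \frac{35}{17}\right)^{2} = \left(\frac{4795}{289}\right)^{2} = \frac{22992025}{83521}$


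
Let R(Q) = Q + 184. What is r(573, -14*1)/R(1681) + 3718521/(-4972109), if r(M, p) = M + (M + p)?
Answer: -1306614277/9272983285 ≈ -0.14091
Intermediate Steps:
R(Q) = 184 + Q
r(M, p) = p + 2*M
r(573, -14*1)/R(1681) + 3718521/(-4972109) = (-14*1 + 2*573)/(184 + 1681) + 3718521/(-4972109) = (-14 + 1146)/1865 + 3718521*(-1/4972109) = 1132*(1/1865) - 3718521/4972109 = 1132/1865 - 3718521/4972109 = -1306614277/9272983285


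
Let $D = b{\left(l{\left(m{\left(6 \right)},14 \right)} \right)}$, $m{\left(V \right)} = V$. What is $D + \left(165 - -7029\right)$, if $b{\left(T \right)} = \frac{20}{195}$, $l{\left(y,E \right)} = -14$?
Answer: $\frac{280570}{39} \approx 7194.1$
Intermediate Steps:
$b{\left(T \right)} = \frac{4}{39}$ ($b{\left(T \right)} = 20 \cdot \frac{1}{195} = \frac{4}{39}$)
$D = \frac{4}{39} \approx 0.10256$
$D + \left(165 - -7029\right) = \frac{4}{39} + \left(165 - -7029\right) = \frac{4}{39} + \left(165 + 7029\right) = \frac{4}{39} + 7194 = \frac{280570}{39}$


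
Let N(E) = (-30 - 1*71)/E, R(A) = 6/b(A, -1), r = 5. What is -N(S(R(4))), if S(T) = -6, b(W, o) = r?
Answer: -101/6 ≈ -16.833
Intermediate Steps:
b(W, o) = 5
R(A) = 6/5
N(E) = -101/E (N(E) = (-30 - 71)/E = -101/E)
-N(S(R(4))) = -(-101)/(-6) = -(-101)*(-1)/6 = -1*101/6 = -101/6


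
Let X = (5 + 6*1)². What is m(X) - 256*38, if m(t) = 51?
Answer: -9677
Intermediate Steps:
X = 121 (X = (5 + 6)² = 11² = 121)
m(X) - 256*38 = 51 - 256*38 = 51 - 9728 = -9677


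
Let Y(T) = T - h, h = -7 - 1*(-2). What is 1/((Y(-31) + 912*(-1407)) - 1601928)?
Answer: -1/2885138 ≈ -3.4660e-7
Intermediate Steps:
h = -5 (h = -7 + 2 = -5)
Y(T) = 5 + T (Y(T) = T - 1*(-5) = T + 5 = 5 + T)
1/((Y(-31) + 912*(-1407)) - 1601928) = 1/(((5 - 31) + 912*(-1407)) - 1601928) = 1/((-26 - 1283184) - 1601928) = 1/(-1283210 - 1601928) = 1/(-2885138) = -1/2885138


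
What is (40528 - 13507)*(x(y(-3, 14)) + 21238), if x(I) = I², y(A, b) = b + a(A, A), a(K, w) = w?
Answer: 577141539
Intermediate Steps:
y(A, b) = A + b (y(A, b) = b + A = A + b)
(40528 - 13507)*(x(y(-3, 14)) + 21238) = (40528 - 13507)*((-3 + 14)² + 21238) = 27021*(11² + 21238) = 27021*(121 + 21238) = 27021*21359 = 577141539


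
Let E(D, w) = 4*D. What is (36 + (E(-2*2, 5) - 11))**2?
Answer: 81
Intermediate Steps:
(36 + (E(-2*2, 5) - 11))**2 = (36 + (4*(-2*2) - 11))**2 = (36 + (4*(-4) - 11))**2 = (36 + (-16 - 11))**2 = (36 - 27)**2 = 9**2 = 81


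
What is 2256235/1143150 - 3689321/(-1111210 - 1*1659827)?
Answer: 697970531123/211180729770 ≈ 3.3051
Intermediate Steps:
2256235/1143150 - 3689321/(-1111210 - 1*1659827) = 2256235*(1/1143150) - 3689321/(-1111210 - 1659827) = 451247/228630 - 3689321/(-2771037) = 451247/228630 - 3689321*(-1/2771037) = 451247/228630 + 3689321/2771037 = 697970531123/211180729770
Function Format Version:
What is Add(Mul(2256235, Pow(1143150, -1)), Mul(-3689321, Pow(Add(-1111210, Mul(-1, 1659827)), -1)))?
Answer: Rational(697970531123, 211180729770) ≈ 3.3051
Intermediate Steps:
Add(Mul(2256235, Pow(1143150, -1)), Mul(-3689321, Pow(Add(-1111210, Mul(-1, 1659827)), -1))) = Add(Mul(2256235, Rational(1, 1143150)), Mul(-3689321, Pow(Add(-1111210, -1659827), -1))) = Add(Rational(451247, 228630), Mul(-3689321, Pow(-2771037, -1))) = Add(Rational(451247, 228630), Mul(-3689321, Rational(-1, 2771037))) = Add(Rational(451247, 228630), Rational(3689321, 2771037)) = Rational(697970531123, 211180729770)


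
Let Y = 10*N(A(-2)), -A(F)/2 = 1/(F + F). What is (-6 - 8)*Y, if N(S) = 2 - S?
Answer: -210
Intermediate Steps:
A(F) = -1/F (A(F) = -2/(F + F) = -2*1/(2*F) = -1/F)
Y = 15 (Y = 10*(2 - (-1)/(-2)) = 10*(2 - (-1)*(-1)/2) = 10*(2 - 1*½) = 10*(2 - ½) = 10*(3/2) = 15)
(-6 - 8)*Y = (-6 - 8)*15 = -14*15 = -210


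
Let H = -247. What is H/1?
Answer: -247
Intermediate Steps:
H/1 = -247/1 = 1*(-247) = -247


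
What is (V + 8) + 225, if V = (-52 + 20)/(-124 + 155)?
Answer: 7191/31 ≈ 231.97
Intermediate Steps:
V = -32/31 ≈ -1.0323
(V + 8) + 225 = (-32/31 + 8) + 225 = 216/31 + 225 = 7191/31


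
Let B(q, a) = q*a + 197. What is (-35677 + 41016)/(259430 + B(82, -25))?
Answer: 5339/257577 ≈ 0.020728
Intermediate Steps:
B(q, a) = 197 + a*q (B(q, a) = a*q + 197 = 197 + a*q)
(-35677 + 41016)/(259430 + B(82, -25)) = (-35677 + 41016)/(259430 + (197 - 25*82)) = 5339/(259430 + (197 - 2050)) = 5339/(259430 - 1853) = 5339/257577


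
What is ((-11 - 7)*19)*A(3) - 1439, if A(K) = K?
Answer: -2465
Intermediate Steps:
((-11 - 7)*19)*A(3) - 1439 = ((-11 - 7)*19)*3 - 1439 = -18*19*3 - 1439 = -342*3 - 1439 = -1026 - 1439 = -2465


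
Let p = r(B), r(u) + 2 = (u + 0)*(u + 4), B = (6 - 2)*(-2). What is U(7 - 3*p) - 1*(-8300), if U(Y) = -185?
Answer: 8115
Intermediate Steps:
B = -8 (B = 4*(-2) = -8)
r(u) = -2 + u*(4 + u) (r(u) = -2 + (u + 0)*(u + 4) = -2 + u*(4 + u))
p = 30 (p = -2 + (-8)**2 + 4*(-8) = -2 + 64 - 32 = 30)
U(7 - 3*p) - 1*(-8300) = -185 - 1*(-8300) = -185 + 8300 = 8115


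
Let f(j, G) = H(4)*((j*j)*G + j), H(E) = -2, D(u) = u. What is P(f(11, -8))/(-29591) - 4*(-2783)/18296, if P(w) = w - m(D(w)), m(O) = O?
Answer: 2783/4574 ≈ 0.60844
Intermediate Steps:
f(j, G) = -2*j - 2*G*j² (f(j, G) = -2*((j*j)*G + j) = -2*(j²*G + j) = -2*(G*j² + j) = -2*(j + G*j²) = -2*j - 2*G*j²)
P(w) = 0 (P(w) = w - w = 0)
P(f(11, -8))/(-29591) - 4*(-2783)/18296 = 0/(-29591) - 4*(-2783)/18296 = 0*(-1/29591) + 11132*(1/18296) = 0 + 2783/4574 = 2783/4574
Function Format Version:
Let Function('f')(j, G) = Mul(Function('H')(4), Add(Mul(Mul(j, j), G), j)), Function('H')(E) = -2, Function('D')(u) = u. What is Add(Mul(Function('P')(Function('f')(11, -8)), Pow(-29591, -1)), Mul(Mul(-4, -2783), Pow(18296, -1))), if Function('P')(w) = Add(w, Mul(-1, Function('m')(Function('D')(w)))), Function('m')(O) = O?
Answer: Rational(2783, 4574) ≈ 0.60844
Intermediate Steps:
Function('f')(j, G) = Add(Mul(-2, j), Mul(-2, G, Pow(j, 2))) (Function('f')(j, G) = Mul(-2, Add(Mul(Mul(j, j), G), j)) = Mul(-2, Add(Mul(Pow(j, 2), G), j)) = Mul(-2, Add(Mul(G, Pow(j, 2)), j)) = Mul(-2, Add(j, Mul(G, Pow(j, 2)))) = Add(Mul(-2, j), Mul(-2, G, Pow(j, 2))))
Function('P')(w) = 0 (Function('P')(w) = Add(w, Mul(-1, w)) = 0)
Add(Mul(Function('P')(Function('f')(11, -8)), Pow(-29591, -1)), Mul(Mul(-4, -2783), Pow(18296, -1))) = Add(Mul(0, Pow(-29591, -1)), Mul(Mul(-4, -2783), Pow(18296, -1))) = Add(Mul(0, Rational(-1, 29591)), Mul(11132, Rational(1, 18296))) = Add(0, Rational(2783, 4574)) = Rational(2783, 4574)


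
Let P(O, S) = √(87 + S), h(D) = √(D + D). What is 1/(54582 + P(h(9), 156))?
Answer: 18194/993064827 - √3/331021609 ≈ 1.8316e-5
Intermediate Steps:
h(D) = √2*√D (h(D) = √(2*D) = √2*√D)
1/(54582 + P(h(9), 156)) = 1/(54582 + √(87 + 156)) = 1/(54582 + √243) = 1/(54582 + 9*√3)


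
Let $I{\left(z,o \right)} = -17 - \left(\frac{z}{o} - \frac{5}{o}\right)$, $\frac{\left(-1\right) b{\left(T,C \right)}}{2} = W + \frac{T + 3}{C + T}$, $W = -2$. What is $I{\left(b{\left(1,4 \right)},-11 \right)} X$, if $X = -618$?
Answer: $\frac{585864}{55} \approx 10652.0$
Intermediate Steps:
$b{\left(T,C \right)} = 4 - \frac{2 \left(3 + T\right)}{C + T}$ ($b{\left(T,C \right)} = - 2 \left(-2 + \frac{T + 3}{C + T}\right) = - 2 \left(-2 + \frac{3 + T}{C + T}\right) = 4 - \frac{2 \left(3 + T\right)}{C + T}$)
$I{\left(z,o \right)} = -17 + \frac{5}{o} - \frac{z}{o}$ ($I{\left(z,o \right)} = -17 - \left(- \frac{5}{o} + \frac{z}{o}\right) = -17 + \frac{5}{o} - \frac{z}{o}$)
$I{\left(b{\left(1,4 \right)},-11 \right)} X = \frac{5 - \frac{2 \left(-3 + 1 + 2 \cdot 4\right)}{4 + 1} - -187}{-11} \left(-618\right) = - \frac{5 - \frac{2 \left(-3 + 1 + 8\right)}{5} + 187}{11} \left(-618\right) = - \frac{5 - 2 \cdot \frac{1}{5} \cdot 6 + 187}{11} \left(-618\right) = - \frac{5 - \frac{12}{5} + 187}{11} \left(-618\right) = \left(- \frac{1}{11}\right) \frac{948}{5} \left(-618\right) = \left(- \frac{948}{55}\right) \left(-618\right) = \frac{585864}{55}$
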